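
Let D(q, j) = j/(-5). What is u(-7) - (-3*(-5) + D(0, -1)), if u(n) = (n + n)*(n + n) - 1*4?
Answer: 884/5 ≈ 176.80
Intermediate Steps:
D(q, j) = -j/5 (D(q, j) = j*(-⅕) = -j/5)
u(n) = -4 + 4*n² (u(n) = (2*n)*(2*n) - 4 = 4*n² - 4 = -4 + 4*n²)
u(-7) - (-3*(-5) + D(0, -1)) = (-4 + 4*(-7)²) - (-3*(-5) - ⅕*(-1)) = (-4 + 4*49) - (15 + ⅕) = (-4 + 196) - 1*76/5 = 192 - 76/5 = 884/5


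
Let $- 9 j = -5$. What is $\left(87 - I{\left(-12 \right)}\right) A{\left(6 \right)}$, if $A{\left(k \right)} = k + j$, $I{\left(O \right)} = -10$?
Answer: $\frac{5723}{9} \approx 635.89$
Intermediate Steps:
$j = \frac{5}{9}$ ($j = \left(- \frac{1}{9}\right) \left(-5\right) = \frac{5}{9} \approx 0.55556$)
$A{\left(k \right)} = \frac{5}{9} + k$ ($A{\left(k \right)} = k + \frac{5}{9} = \frac{5}{9} + k$)
$\left(87 - I{\left(-12 \right)}\right) A{\left(6 \right)} = \left(87 - -10\right) \left(\frac{5}{9} + 6\right) = \left(87 + 10\right) \frac{59}{9} = 97 \cdot \frac{59}{9} = \frac{5723}{9}$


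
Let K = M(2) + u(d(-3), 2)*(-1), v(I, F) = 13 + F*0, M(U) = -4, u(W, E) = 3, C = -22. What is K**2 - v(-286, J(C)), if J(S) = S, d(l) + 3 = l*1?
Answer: 36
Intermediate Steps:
d(l) = -3 + l (d(l) = -3 + l*1 = -3 + l)
v(I, F) = 13 (v(I, F) = 13 + 0 = 13)
K = -7 (K = -4 + 3*(-1) = -4 - 3 = -7)
K**2 - v(-286, J(C)) = (-7)**2 - 1*13 = 49 - 13 = 36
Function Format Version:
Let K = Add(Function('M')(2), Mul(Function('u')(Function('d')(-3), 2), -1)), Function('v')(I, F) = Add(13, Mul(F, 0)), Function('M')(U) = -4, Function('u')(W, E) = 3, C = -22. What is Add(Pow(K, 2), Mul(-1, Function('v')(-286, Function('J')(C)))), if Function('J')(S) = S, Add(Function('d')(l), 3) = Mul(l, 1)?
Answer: 36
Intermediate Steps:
Function('d')(l) = Add(-3, l) (Function('d')(l) = Add(-3, Mul(l, 1)) = Add(-3, l))
Function('v')(I, F) = 13 (Function('v')(I, F) = Add(13, 0) = 13)
K = -7 (K = Add(-4, Mul(3, -1)) = Add(-4, -3) = -7)
Add(Pow(K, 2), Mul(-1, Function('v')(-286, Function('J')(C)))) = Add(Pow(-7, 2), Mul(-1, 13)) = Add(49, -13) = 36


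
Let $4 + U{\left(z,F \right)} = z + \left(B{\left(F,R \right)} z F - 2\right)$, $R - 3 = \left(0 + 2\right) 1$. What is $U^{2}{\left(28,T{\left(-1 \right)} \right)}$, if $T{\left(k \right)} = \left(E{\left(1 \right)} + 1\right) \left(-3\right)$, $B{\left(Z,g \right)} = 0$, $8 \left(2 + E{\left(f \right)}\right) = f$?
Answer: $484$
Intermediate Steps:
$E{\left(f \right)} = -2 + \frac{f}{8}$
$R = 5$ ($R = 3 + \left(0 + 2\right) 1 = 3 + 2 \cdot 1 = 3 + 2 = 5$)
$T{\left(k \right)} = \frac{21}{8}$ ($T{\left(k \right)} = \left(\left(-2 + \frac{1}{8} \cdot 1\right) + 1\right) \left(-3\right) = \left(\left(-2 + \frac{1}{8}\right) + 1\right) \left(-3\right) = \left(- \frac{15}{8} + 1\right) \left(-3\right) = \left(- \frac{7}{8}\right) \left(-3\right) = \frac{21}{8}$)
$U{\left(z,F \right)} = -6 + z$ ($U{\left(z,F \right)} = -4 + \left(z + \left(0 z F - 2\right)\right) = -4 + \left(z - \left(2 + 0 F\right)\right) = -4 + \left(z + \left(0 - 2\right)\right) = -4 + \left(z - 2\right) = -4 + \left(-2 + z\right) = -6 + z$)
$U^{2}{\left(28,T{\left(-1 \right)} \right)} = \left(-6 + 28\right)^{2} = 22^{2} = 484$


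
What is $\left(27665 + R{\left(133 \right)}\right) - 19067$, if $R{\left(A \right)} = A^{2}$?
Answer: $26287$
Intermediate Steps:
$\left(27665 + R{\left(133 \right)}\right) - 19067 = \left(27665 + 133^{2}\right) - 19067 = \left(27665 + 17689\right) - 19067 = 45354 - 19067 = 26287$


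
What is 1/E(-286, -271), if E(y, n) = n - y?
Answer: 1/15 ≈ 0.066667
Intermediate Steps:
1/E(-286, -271) = 1/(-271 - 1*(-286)) = 1/(-271 + 286) = 1/15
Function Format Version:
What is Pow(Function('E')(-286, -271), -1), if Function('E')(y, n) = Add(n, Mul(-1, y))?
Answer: Rational(1, 15) ≈ 0.066667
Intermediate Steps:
Pow(Function('E')(-286, -271), -1) = Pow(Add(-271, Mul(-1, -286)), -1) = Pow(Add(-271, 286), -1) = Pow(15, -1) = Rational(1, 15)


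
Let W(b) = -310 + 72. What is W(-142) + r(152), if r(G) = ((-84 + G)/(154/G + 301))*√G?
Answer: -238 + 10336*√38/22953 ≈ -235.22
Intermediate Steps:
r(G) = √G*(-84 + G)/(301 + 154/G) (r(G) = ((-84 + G)/(301 + 154/G))*√G = √G*(-84 + G)/(301 + 154/G))
W(b) = -238
W(-142) + r(152) = -238 + 152^(3/2)*(-84 + 152)/(7*(22 + 43*152)) = -238 + (⅐)*(304*√38)*68/(22 + 6536) = -238 + (⅐)*(304*√38)*68/6558 = -238 + (⅐)*(304*√38)*(1/6558)*68 = -238 + 10336*√38/22953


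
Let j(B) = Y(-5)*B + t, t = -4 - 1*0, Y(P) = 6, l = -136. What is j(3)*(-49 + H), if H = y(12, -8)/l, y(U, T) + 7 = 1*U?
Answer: -46683/68 ≈ -686.51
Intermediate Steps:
y(U, T) = -7 + U (y(U, T) = -7 + 1*U = -7 + U)
t = -4 (t = -4 + 0 = -4)
H = -5/136 (H = (-7 + 12)/(-136) = 5*(-1/136) = -5/136 ≈ -0.036765)
j(B) = -4 + 6*B (j(B) = 6*B - 4 = -4 + 6*B)
j(3)*(-49 + H) = (-4 + 6*3)*(-49 - 5/136) = (-4 + 18)*(-6669/136) = 14*(-6669/136) = -46683/68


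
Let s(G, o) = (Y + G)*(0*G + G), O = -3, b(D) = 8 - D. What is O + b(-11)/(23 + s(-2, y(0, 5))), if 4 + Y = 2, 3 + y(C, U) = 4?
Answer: -74/31 ≈ -2.3871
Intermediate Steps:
y(C, U) = 1 (y(C, U) = -3 + 4 = 1)
Y = -2 (Y = -4 + 2 = -2)
s(G, o) = G*(-2 + G) (s(G, o) = (-2 + G)*(0*G + G) = (-2 + G)*(0 + G) = (-2 + G)*G = G*(-2 + G))
O + b(-11)/(23 + s(-2, y(0, 5))) = -3 + (8 - 1*(-11))/(23 - 2*(-2 - 2)) = -3 + (8 + 11)/(23 - 2*(-4)) = -3 + 19/(23 + 8) = -3 + 19/31 = -74/31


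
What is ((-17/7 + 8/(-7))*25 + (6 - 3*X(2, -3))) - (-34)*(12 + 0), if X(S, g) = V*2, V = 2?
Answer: 2189/7 ≈ 312.71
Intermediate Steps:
X(S, g) = 4 (X(S, g) = 2*2 = 4)
((-17/7 + 8/(-7))*25 + (6 - 3*X(2, -3))) - (-34)*(12 + 0) = ((-17/7 + 8/(-7))*25 + (6 - 3*4)) - (-34)*(12 + 0) = ((-17*1/7 + 8*(-1/7))*25 + (6 - 12)) - (-34)*12 = ((-17/7 - 8/7)*25 - 6) - 1*(-408) = (-25/7*25 - 6) + 408 = (-625/7 - 6) + 408 = -667/7 + 408 = 2189/7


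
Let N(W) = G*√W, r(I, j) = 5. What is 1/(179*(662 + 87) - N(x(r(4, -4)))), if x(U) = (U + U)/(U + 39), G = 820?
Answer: 1474781/197723682451 + 410*√110/197723682451 ≈ 7.4805e-6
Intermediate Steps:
x(U) = 2*U/(39 + U) (x(U) = (2*U)/(39 + U) = 2*U/(39 + U))
N(W) = 820*√W
1/(179*(662 + 87) - N(x(r(4, -4)))) = 1/(179*(662 + 87) - 820*√(2*5/(39 + 5))) = 1/(179*749 - 820*√(2*5/44)) = 1/(134071 - 820*√(2*5*(1/44))) = 1/(134071 - 820*√(5/22)) = 1/(134071 - 820*√110/22) = 1/(134071 - 410*√110/11)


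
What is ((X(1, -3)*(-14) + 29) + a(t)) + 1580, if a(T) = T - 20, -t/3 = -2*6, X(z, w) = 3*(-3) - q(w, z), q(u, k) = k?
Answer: 1765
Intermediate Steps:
X(z, w) = -9 - z (X(z, w) = 3*(-3) - z = -9 - z)
t = 36 (t = -(-6)*6 = -3*(-12) = 36)
a(T) = -20 + T
((X(1, -3)*(-14) + 29) + a(t)) + 1580 = (((-9 - 1*1)*(-14) + 29) + (-20 + 36)) + 1580 = (((-9 - 1)*(-14) + 29) + 16) + 1580 = ((-10*(-14) + 29) + 16) + 1580 = ((140 + 29) + 16) + 1580 = (169 + 16) + 1580 = 185 + 1580 = 1765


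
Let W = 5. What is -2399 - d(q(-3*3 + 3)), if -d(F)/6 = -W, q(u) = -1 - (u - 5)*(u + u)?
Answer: -2429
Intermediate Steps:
q(u) = -1 - 2*u*(-5 + u) (q(u) = -1 - (-5 + u)*2*u = -1 - 2*u*(-5 + u))
d(F) = 30 (d(F) = -(-6)*5 = -6*(-5) = 30)
-2399 - d(q(-3*3 + 3)) = -2399 - 1*30 = -2399 - 30 = -2429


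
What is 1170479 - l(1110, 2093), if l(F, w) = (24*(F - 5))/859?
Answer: 1005414941/859 ≈ 1.1704e+6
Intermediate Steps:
l(F, w) = -120/859 + 24*F/859 (l(F, w) = (24*(-5 + F))*(1/859) = (-120 + 24*F)*(1/859) = -120/859 + 24*F/859)
1170479 - l(1110, 2093) = 1170479 - (-120/859 + (24/859)*1110) = 1170479 - (-120/859 + 26640/859) = 1170479 - 1*26520/859 = 1170479 - 26520/859 = 1005414941/859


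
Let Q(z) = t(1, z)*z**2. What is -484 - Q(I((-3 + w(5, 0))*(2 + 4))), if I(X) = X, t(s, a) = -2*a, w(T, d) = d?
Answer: -12148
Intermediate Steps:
Q(z) = -2*z**3 (Q(z) = (-2*z)*z**2 = -2*z**3)
-484 - Q(I((-3 + w(5, 0))*(2 + 4))) = -484 - (-2)*((-3 + 0)*(2 + 4))**3 = -484 - (-2)*(-3*6)**3 = -484 - (-2)*(-18)**3 = -484 - (-2)*(-5832) = -484 - 1*11664 = -484 - 11664 = -12148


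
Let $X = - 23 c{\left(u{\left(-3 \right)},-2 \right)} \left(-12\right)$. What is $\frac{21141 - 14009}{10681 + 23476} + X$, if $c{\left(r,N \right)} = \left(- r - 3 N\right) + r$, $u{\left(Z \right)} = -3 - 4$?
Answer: $\frac{56571124}{34157} \approx 1656.2$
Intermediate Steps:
$u{\left(Z \right)} = -7$ ($u{\left(Z \right)} = -3 - 4 = -7$)
$c{\left(r,N \right)} = - 3 N$
$X = 1656$ ($X = - 23 \left(\left(-3\right) \left(-2\right)\right) \left(-12\right) = \left(-23\right) 6 \left(-12\right) = \left(-138\right) \left(-12\right) = 1656$)
$\frac{21141 - 14009}{10681 + 23476} + X = \frac{21141 - 14009}{10681 + 23476} + 1656 = \frac{7132}{34157} + 1656 = \frac{56571124}{34157}$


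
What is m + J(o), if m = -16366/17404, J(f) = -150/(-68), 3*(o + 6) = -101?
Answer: 93607/73967 ≈ 1.2655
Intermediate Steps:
o = -119/3 (o = -6 + (⅓)*(-101) = -6 - 101/3 = -119/3 ≈ -39.667)
J(f) = 75/34 (J(f) = -150*(-1/68) = 75/34)
m = -8183/8702 (m = -16366*1/17404 = -8183/8702 ≈ -0.94036)
m + J(o) = -8183/8702 + 75/34 = 93607/73967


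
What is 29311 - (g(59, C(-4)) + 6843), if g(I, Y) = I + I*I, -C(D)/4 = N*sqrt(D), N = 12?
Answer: 18928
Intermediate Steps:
C(D) = -48*sqrt(D)
g(I, Y) = I + I**2
29311 - (g(59, C(-4)) + 6843) = 29311 - (59*(1 + 59) + 6843) = 29311 - (59*60 + 6843) = 29311 - (3540 + 6843) = 29311 - 1*10383 = 29311 - 10383 = 18928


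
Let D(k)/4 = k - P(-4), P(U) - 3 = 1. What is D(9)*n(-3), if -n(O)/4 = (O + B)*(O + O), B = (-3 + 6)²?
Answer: 2880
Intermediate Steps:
P(U) = 4 (P(U) = 3 + 1 = 4)
D(k) = -16 + 4*k (D(k) = 4*(k - 1*4) = 4*(k - 4) = 4*(-4 + k) = -16 + 4*k)
B = 9 (B = 3² = 9)
n(O) = -8*O*(9 + O) (n(O) = -4*(O + 9)*(O + O) = -4*(9 + O)*2*O = -8*O*(9 + O))
D(9)*n(-3) = (-16 + 4*9)*(-8*(-3)*(9 - 3)) = (-16 + 36)*(-8*(-3)*6) = 20*144 = 2880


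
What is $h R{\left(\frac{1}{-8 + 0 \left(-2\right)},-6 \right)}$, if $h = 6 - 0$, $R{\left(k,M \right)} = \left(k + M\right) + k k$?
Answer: $- \frac{1173}{32} \approx -36.656$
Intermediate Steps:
$R{\left(k,M \right)} = M + k + k^{2}$ ($R{\left(k,M \right)} = \left(M + k\right) + k^{2} = M + k + k^{2}$)
$h = 6$ ($h = 6 + 0 = 6$)
$h R{\left(\frac{1}{-8 + 0 \left(-2\right)},-6 \right)} = 6 \left(-6 + \frac{1}{-8 + 0 \left(-2\right)} + \left(\frac{1}{-8 + 0 \left(-2\right)}\right)^{2}\right) = 6 \left(-6 + \frac{1}{-8 + 0} + \left(\frac{1}{-8 + 0}\right)^{2}\right) = 6 \left(-6 + \frac{1}{-8} + \left(\frac{1}{-8}\right)^{2}\right) = 6 \left(-6 - \frac{1}{8} + \left(- \frac{1}{8}\right)^{2}\right) = 6 \left(-6 - \frac{1}{8} + \frac{1}{64}\right) = 6 \left(- \frac{391}{64}\right) = - \frac{1173}{32}$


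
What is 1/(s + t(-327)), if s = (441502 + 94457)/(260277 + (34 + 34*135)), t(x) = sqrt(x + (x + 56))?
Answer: 141976075059/42250430850679 - 70172539801*I*sqrt(598)/42250430850679 ≈ 0.0033603 - 0.040615*I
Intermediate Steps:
t(x) = sqrt(56 + 2*x) (t(x) = sqrt(x + (56 + x)) = sqrt(56 + 2*x))
s = 535959/264901 (s = 535959/(260277 + (34 + 4590)) = 535959/(260277 + 4624) = 535959/264901 ≈ 2.0232)
1/(s + t(-327)) = 1/(535959/264901 + sqrt(56 + 2*(-327))) = 1/(535959/264901 + sqrt(56 - 654)) = 1/(535959/264901 + sqrt(-598)) = 1/(535959/264901 + I*sqrt(598))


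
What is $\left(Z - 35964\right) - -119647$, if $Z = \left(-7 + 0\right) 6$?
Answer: $83641$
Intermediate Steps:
$Z = -42$ ($Z = \left(-7\right) 6 = -42$)
$\left(Z - 35964\right) - -119647 = \left(-42 - 35964\right) - -119647 = \left(-42 - 35964\right) + 119647 = -36006 + 119647 = 83641$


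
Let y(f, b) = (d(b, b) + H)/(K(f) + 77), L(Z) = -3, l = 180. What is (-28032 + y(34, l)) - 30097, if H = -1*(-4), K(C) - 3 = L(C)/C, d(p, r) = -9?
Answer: -157936663/2717 ≈ -58129.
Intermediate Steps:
K(C) = 3 - 3/C
H = 4
y(f, b) = -5/(80 - 3/f) (y(f, b) = (-9 + 4)/((3 - 3/f) + 77) = -5/(80 - 3/f))
(-28032 + y(34, l)) - 30097 = (-28032 - 5*34/(-3 + 80*34)) - 30097 = (-28032 - 5*34/(-3 + 2720)) - 30097 = (-28032 - 5*34/2717) - 30097 = (-28032 - 5*34*1/2717) - 30097 = (-28032 - 170/2717) - 30097 = -76163114/2717 - 30097 = -157936663/2717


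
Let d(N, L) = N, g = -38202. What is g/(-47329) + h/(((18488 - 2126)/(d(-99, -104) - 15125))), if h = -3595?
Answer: 1295477241622/387198549 ≈ 3345.8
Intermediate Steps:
g/(-47329) + h/(((18488 - 2126)/(d(-99, -104) - 15125))) = -38202/(-47329) - 3595*(-99 - 15125)/(18488 - 2126) = -38202*(-1/47329) - 3595/(16362/(-15224)) = 38202/47329 - 3595/(16362*(-1/15224)) = 38202/47329 - 3595/(-8181/7612) = 38202/47329 - 3595*(-7612/8181) = 38202/47329 + 27365140/8181 = 1295477241622/387198549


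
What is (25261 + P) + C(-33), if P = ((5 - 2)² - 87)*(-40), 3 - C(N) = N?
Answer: 28417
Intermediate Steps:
C(N) = 3 - N
P = 3120 (P = (3² - 87)*(-40) = (9 - 87)*(-40) = -78*(-40) = 3120)
(25261 + P) + C(-33) = (25261 + 3120) + (3 - 1*(-33)) = 28381 + (3 + 33) = 28381 + 36 = 28417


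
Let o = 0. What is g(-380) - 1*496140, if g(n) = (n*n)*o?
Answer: -496140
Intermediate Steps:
g(n) = 0 (g(n) = (n*n)*0 = n²*0 = 0)
g(-380) - 1*496140 = 0 - 1*496140 = 0 - 496140 = -496140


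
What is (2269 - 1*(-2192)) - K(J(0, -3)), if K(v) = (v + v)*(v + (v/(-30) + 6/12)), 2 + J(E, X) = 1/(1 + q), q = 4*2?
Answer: 5414029/1215 ≈ 4456.0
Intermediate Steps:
q = 8
J(E, X) = -17/9 (J(E, X) = -2 + 1/(1 + 8) = -2 + 1/9 = -17/9)
K(v) = 2*v*(1/2 + 29*v/30) (K(v) = (2*v)*(v + (v*(-1/30) + 6*(1/12))) = (2*v)*(v + (-v/30 + 1/2)) = (2*v)*(v + (1/2 - v/30)) = (2*v)*(1/2 + 29*v/30) = 2*v*(1/2 + 29*v/30))
(2269 - 1*(-2192)) - K(J(0, -3)) = (2269 - 1*(-2192)) - (-17)*(15 + 29*(-17/9))/(15*9) = (2269 + 2192) - (-17)*(15 - 493/9)/(15*9) = 4461 - (-17)*(-358)/(15*9*9) = 4461 - 1*6086/1215 = 4461 - 6086/1215 = 5414029/1215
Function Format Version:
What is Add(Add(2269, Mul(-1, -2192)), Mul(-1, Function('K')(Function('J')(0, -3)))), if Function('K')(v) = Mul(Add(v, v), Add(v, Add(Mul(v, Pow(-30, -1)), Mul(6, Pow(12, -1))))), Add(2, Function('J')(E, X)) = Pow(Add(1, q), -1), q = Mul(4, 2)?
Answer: Rational(5414029, 1215) ≈ 4456.0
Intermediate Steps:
q = 8
Function('J')(E, X) = Rational(-17, 9) (Function('J')(E, X) = Add(-2, Pow(Add(1, 8), -1)) = Add(-2, Pow(9, -1)) = Add(-2, Rational(1, 9)) = Rational(-17, 9))
Function('K')(v) = Mul(2, v, Add(Rational(1, 2), Mul(Rational(29, 30), v))) (Function('K')(v) = Mul(Mul(2, v), Add(v, Add(Mul(v, Rational(-1, 30)), Mul(6, Rational(1, 12))))) = Mul(Mul(2, v), Add(v, Add(Mul(Rational(-1, 30), v), Rational(1, 2)))) = Mul(Mul(2, v), Add(v, Add(Rational(1, 2), Mul(Rational(-1, 30), v)))) = Mul(Mul(2, v), Add(Rational(1, 2), Mul(Rational(29, 30), v))) = Mul(2, v, Add(Rational(1, 2), Mul(Rational(29, 30), v))))
Add(Add(2269, Mul(-1, -2192)), Mul(-1, Function('K')(Function('J')(0, -3)))) = Add(Add(2269, Mul(-1, -2192)), Mul(-1, Mul(Rational(1, 15), Rational(-17, 9), Add(15, Mul(29, Rational(-17, 9)))))) = Add(Add(2269, 2192), Mul(-1, Mul(Rational(1, 15), Rational(-17, 9), Add(15, Rational(-493, 9))))) = Add(4461, Mul(-1, Mul(Rational(1, 15), Rational(-17, 9), Rational(-358, 9)))) = Add(4461, Mul(-1, Rational(6086, 1215))) = Add(4461, Rational(-6086, 1215)) = Rational(5414029, 1215)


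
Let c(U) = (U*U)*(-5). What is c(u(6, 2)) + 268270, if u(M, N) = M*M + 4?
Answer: 260270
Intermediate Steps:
u(M, N) = 4 + M**2 (u(M, N) = M**2 + 4 = 4 + M**2)
c(U) = -5*U**2 (c(U) = U**2*(-5) = -5*U**2)
c(u(6, 2)) + 268270 = -5*(4 + 6**2)**2 + 268270 = -5*(4 + 36)**2 + 268270 = -5*40**2 + 268270 = -5*1600 + 268270 = -8000 + 268270 = 260270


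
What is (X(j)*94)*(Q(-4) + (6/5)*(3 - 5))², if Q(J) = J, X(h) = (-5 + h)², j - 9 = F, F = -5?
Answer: 96256/25 ≈ 3850.2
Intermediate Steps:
j = 4 (j = 9 - 5 = 4)
(X(j)*94)*(Q(-4) + (6/5)*(3 - 5))² = ((-5 + 4)²*94)*(-4 + (6/5)*(3 - 5))² = ((-1)²*94)*(-4 + (6*(⅕))*(-2))² = (1*94)*(-4 + (6/5)*(-2))² = 94*(-4 - 12/5)² = 94*(-32/5)² = 94*(1024/25) = 96256/25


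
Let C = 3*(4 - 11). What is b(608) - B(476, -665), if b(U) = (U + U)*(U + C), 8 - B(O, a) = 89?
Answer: 713873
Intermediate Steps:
B(O, a) = -81 (B(O, a) = 8 - 1*89 = 8 - 89 = -81)
C = -21 (C = 3*(-7) = -21)
b(U) = 2*U*(-21 + U) (b(U) = (U + U)*(U - 21) = (2*U)*(-21 + U) = 2*U*(-21 + U))
b(608) - B(476, -665) = 2*608*(-21 + 608) - 1*(-81) = 2*608*587 + 81 = 713792 + 81 = 713873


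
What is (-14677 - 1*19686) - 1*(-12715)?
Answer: -21648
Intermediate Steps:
(-14677 - 1*19686) - 1*(-12715) = (-14677 - 19686) + 12715 = -34363 + 12715 = -21648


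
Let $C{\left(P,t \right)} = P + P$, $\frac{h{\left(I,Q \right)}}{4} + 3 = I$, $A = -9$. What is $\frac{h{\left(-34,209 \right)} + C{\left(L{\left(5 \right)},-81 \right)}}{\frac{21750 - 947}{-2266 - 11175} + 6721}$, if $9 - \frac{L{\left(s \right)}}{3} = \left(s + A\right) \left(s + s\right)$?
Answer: $\frac{981193}{45158079} \approx 0.021728$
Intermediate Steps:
$h{\left(I,Q \right)} = -12 + 4 I$
$L{\left(s \right)} = 27 - 6 s \left(-9 + s\right)$ ($L{\left(s \right)} = 27 - 3 \left(s - 9\right) \left(s + s\right) = 27 - 3 \left(-9 + s\right) 2 s = 27 - 3 \cdot 2 s \left(-9 + s\right) = 27 - 6 s \left(-9 + s\right)$)
$C{\left(P,t \right)} = 2 P$
$\frac{h{\left(-34,209 \right)} + C{\left(L{\left(5 \right)},-81 \right)}}{\frac{21750 - 947}{-2266 - 11175} + 6721} = \frac{\left(-12 + 4 \left(-34\right)\right) + 2 \left(27 - 6 \cdot 5^{2} + 54 \cdot 5\right)}{\frac{21750 - 947}{-2266 - 11175} + 6721} = \frac{\left(-12 - 136\right) + 2 \left(27 - 150 + 270\right)}{\frac{20803}{-13441} + 6721} = \frac{-148 + 2 \left(27 - 150 + 270\right)}{20803 \left(- \frac{1}{13441}\right) + 6721} = \frac{-148 + 2 \cdot 147}{- \frac{20803}{13441} + 6721} = \frac{-148 + 294}{\frac{90316158}{13441}} = 146 \cdot \frac{13441}{90316158} = \frac{981193}{45158079}$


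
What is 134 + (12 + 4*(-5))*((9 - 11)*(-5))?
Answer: 54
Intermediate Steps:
134 + (12 + 4*(-5))*((9 - 11)*(-5)) = 134 + (12 - 20)*(-2*(-5)) = 134 - 8*10 = 134 - 80 = 54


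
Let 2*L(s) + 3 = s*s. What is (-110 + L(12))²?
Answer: 6241/4 ≈ 1560.3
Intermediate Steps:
L(s) = -3/2 + s²/2 (L(s) = -3/2 + (s*s)/2 = -3/2 + s²/2)
(-110 + L(12))² = (-110 + (-3/2 + (½)*12²))² = (-110 + (-3/2 + (½)*144))² = (-110 + (-3/2 + 72))² = (-110 + 141/2)² = (-79/2)² = 6241/4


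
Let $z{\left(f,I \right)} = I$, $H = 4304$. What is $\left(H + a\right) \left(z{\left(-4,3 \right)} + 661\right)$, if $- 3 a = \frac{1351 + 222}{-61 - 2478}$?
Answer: $\frac{21769333624}{7617} \approx 2.858 \cdot 10^{6}$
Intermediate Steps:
$a = \frac{1573}{7617}$ ($a = - \frac{\left(1351 + 222\right) \frac{1}{-61 - 2478}}{3} = - \frac{1573 \frac{1}{-2539}}{3} = - \frac{1573 \left(- \frac{1}{2539}\right)}{3} = \left(- \frac{1}{3}\right) \left(- \frac{1573}{2539}\right) = \frac{1573}{7617} \approx 0.20651$)
$\left(H + a\right) \left(z{\left(-4,3 \right)} + 661\right) = \left(4304 + \frac{1573}{7617}\right) \left(3 + 661\right) = \frac{32785141}{7617} \cdot 664 = \frac{21769333624}{7617}$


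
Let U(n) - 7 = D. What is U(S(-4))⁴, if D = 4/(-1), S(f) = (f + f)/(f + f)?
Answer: 81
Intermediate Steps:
S(f) = 1 (S(f) = (2*f)/((2*f)) = (2*f)*(1/(2*f)) = 1)
D = -4 (D = 4*(-1) = -4)
U(n) = 3 (U(n) = 7 - 4 = 3)
U(S(-4))⁴ = 3⁴ = 81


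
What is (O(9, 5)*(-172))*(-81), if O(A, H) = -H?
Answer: -69660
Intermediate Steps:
(O(9, 5)*(-172))*(-81) = (-1*5*(-172))*(-81) = -5*(-172)*(-81) = 860*(-81) = -69660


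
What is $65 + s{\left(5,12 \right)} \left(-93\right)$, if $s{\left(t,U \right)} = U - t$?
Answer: $-586$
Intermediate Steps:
$65 + s{\left(5,12 \right)} \left(-93\right) = 65 + \left(12 - 5\right) \left(-93\right) = 65 + 7 \left(-93\right) = 65 - 651 = -586$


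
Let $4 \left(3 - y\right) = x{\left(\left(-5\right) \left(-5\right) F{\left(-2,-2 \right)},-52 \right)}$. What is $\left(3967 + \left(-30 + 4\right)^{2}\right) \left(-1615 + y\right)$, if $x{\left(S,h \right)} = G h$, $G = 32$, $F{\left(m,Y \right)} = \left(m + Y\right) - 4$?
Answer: $-5553028$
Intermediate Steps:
$F{\left(m,Y \right)} = -4 + Y + m$ ($F{\left(m,Y \right)} = \left(Y + m\right) - 4 = -4 + Y + m$)
$x{\left(S,h \right)} = 32 h$
$y = 419$ ($y = 3 - \frac{32 \left(-52\right)}{4} = 3 - -416 = 3 + 416 = 419$)
$\left(3967 + \left(-30 + 4\right)^{2}\right) \left(-1615 + y\right) = \left(3967 + \left(-30 + 4\right)^{2}\right) \left(-1615 + 419\right) = \left(3967 + \left(-26\right)^{2}\right) \left(-1196\right) = \left(3967 + 676\right) \left(-1196\right) = 4643 \left(-1196\right) = -5553028$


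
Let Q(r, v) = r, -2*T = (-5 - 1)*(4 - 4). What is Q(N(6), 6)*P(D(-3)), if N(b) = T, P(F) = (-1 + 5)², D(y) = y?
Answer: 0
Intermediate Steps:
P(F) = 16 (P(F) = 4² = 16)
T = 0 (T = -(-5 - 1)*(4 - 4)/2 = -(-3)*0 = -½*0 = 0)
N(b) = 0
Q(N(6), 6)*P(D(-3)) = 0*16 = 0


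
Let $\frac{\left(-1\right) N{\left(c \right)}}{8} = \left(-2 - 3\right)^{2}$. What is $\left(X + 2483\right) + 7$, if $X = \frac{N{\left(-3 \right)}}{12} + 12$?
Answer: $\frac{7456}{3} \approx 2485.3$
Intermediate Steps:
$N{\left(c \right)} = -200$ ($N{\left(c \right)} = - 8 \left(-2 - 3\right)^{2} = - 8 \left(-5\right)^{2} = \left(-8\right) 25 = -200$)
$X = - \frac{14}{3}$ ($X = - \frac{200}{12} + 12 = \left(-200\right) \frac{1}{12} + 12 = - \frac{50}{3} + 12 = - \frac{14}{3} \approx -4.6667$)
$\left(X + 2483\right) + 7 = \left(- \frac{14}{3} + 2483\right) + 7 = \frac{7435}{3} + 7 = \frac{7456}{3}$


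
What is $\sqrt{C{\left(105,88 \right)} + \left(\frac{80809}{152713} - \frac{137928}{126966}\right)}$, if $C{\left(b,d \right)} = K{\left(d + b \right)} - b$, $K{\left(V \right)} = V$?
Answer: $\frac{\sqrt{18635989483115368573}}{461651399} \approx 9.3511$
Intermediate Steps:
$C{\left(b,d \right)} = d$ ($C{\left(b,d \right)} = \left(d + b\right) - b = \left(b + d\right) - b = d$)
$\sqrt{C{\left(105,88 \right)} + \left(\frac{80809}{152713} - \frac{137928}{126966}\right)} = \sqrt{88 + \left(\frac{80809}{152713} - \frac{137928}{126966}\right)} = \sqrt{88 + \left(80809 \cdot \frac{1}{152713} - \frac{3284}{3023}\right)} = \sqrt{88 + \left(\frac{80809}{152713} - \frac{3284}{3023}\right)} = \sqrt{88 - \frac{257223885}{461651399}} = \sqrt{\frac{40368099227}{461651399}} = \frac{\sqrt{18635989483115368573}}{461651399}$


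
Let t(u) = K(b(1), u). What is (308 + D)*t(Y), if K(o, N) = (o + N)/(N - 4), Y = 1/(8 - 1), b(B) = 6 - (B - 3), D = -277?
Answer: -589/9 ≈ -65.444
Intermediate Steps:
b(B) = 9 - B (b(B) = 6 - (-3 + B) = 6 + (3 - B) = 9 - B)
Y = 1/7 ≈ 0.14286
K(o, N) = (N + o)/(-4 + N)
t(u) = (8 + u)/(-4 + u) (t(u) = (u + (9 - 1*1))/(-4 + u) = (u + (9 - 1))/(-4 + u) = (u + 8)/(-4 + u) = (8 + u)/(-4 + u))
(308 + D)*t(Y) = (308 - 277)*((8 + 1/7)/(-4 + 1/7)) = 31*((57/7)/(-27/7)) = 31*(-7/27*57/7) = 31*(-19/9) = -589/9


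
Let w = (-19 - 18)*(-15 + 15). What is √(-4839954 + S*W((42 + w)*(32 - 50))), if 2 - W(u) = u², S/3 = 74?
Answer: I*√131720502 ≈ 11477.0*I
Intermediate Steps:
S = 222 (S = 3*74 = 222)
w = 0 (w = -37*0 = 0)
W(u) = 2 - u²
√(-4839954 + S*W((42 + w)*(32 - 50))) = √(-4839954 + 222*(2 - ((42 + 0)*(32 - 50))²)) = √(-4839954 + 222*(2 - (42*(-18))²)) = √(-4839954 + 222*(2 - 1*(-756)²)) = √(-4839954 + 222*(2 - 1*571536)) = √(-4839954 + 222*(2 - 571536)) = √(-4839954 + 222*(-571534)) = √(-4839954 - 126880548) = √(-131720502) = I*√131720502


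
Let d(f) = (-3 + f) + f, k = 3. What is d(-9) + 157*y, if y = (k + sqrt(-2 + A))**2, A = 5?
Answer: 1863 + 942*sqrt(3) ≈ 3494.6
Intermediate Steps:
d(f) = -3 + 2*f
y = (3 + sqrt(3))**2 (y = (3 + sqrt(-2 + 5))**2 = (3 + sqrt(3))**2 ≈ 22.392)
d(-9) + 157*y = (-3 + 2*(-9)) + 157*(3 + sqrt(3))**2 = (-3 - 18) + 157*(3 + sqrt(3))**2 = -21 + 157*(3 + sqrt(3))**2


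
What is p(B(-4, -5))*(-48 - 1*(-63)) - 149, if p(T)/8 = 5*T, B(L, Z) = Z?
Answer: -3149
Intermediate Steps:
p(T) = 40*T (p(T) = 8*(5*T) = 40*T)
p(B(-4, -5))*(-48 - 1*(-63)) - 149 = (40*(-5))*(-48 - 1*(-63)) - 149 = -200*(-48 + 63) - 149 = -200*15 - 149 = -3000 - 149 = -3149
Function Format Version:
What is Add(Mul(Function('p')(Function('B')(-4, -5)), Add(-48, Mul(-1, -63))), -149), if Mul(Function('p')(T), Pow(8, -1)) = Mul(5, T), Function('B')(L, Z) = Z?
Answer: -3149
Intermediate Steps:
Function('p')(T) = Mul(40, T) (Function('p')(T) = Mul(8, Mul(5, T)) = Mul(40, T))
Add(Mul(Function('p')(Function('B')(-4, -5)), Add(-48, Mul(-1, -63))), -149) = Add(Mul(Mul(40, -5), Add(-48, Mul(-1, -63))), -149) = Add(Mul(-200, Add(-48, 63)), -149) = Add(Mul(-200, 15), -149) = Add(-3000, -149) = -3149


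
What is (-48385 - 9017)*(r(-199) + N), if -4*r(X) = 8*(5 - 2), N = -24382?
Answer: 1399919976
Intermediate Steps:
r(X) = -6 (r(X) = -2*(5 - 2) = -2*3 = -1/4*24 = -6)
(-48385 - 9017)*(r(-199) + N) = (-48385 - 9017)*(-6 - 24382) = -57402*(-24388) = 1399919976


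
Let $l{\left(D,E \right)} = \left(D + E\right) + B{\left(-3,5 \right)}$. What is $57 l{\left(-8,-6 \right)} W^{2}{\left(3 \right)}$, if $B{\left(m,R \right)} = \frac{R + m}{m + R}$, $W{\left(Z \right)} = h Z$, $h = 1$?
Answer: $-6669$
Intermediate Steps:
$W{\left(Z \right)} = Z$ ($W{\left(Z \right)} = 1 Z = Z$)
$B{\left(m,R \right)} = 1$ ($B{\left(m,R \right)} = \frac{R + m}{R + m} = 1$)
$l{\left(D,E \right)} = 1 + D + E$ ($l{\left(D,E \right)} = \left(D + E\right) + 1 = 1 + D + E$)
$57 l{\left(-8,-6 \right)} W^{2}{\left(3 \right)} = 57 \left(1 - 8 - 6\right) 3^{2} = 57 \left(-13\right) 9 = \left(-741\right) 9 = -6669$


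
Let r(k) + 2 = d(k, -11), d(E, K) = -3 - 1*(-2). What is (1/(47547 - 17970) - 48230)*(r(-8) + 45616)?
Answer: -65066885613617/29577 ≈ -2.1999e+9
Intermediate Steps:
d(E, K) = -1 (d(E, K) = -3 + 2 = -1)
r(k) = -3 (r(k) = -2 - 1 = -3)
(1/(47547 - 17970) - 48230)*(r(-8) + 45616) = (1/(47547 - 17970) - 48230)*(-3 + 45616) = (1/29577 - 48230)*45613 = -1426498709/29577*45613 = -65066885613617/29577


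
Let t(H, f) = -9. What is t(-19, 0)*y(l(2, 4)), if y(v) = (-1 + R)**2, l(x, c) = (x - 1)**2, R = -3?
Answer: -144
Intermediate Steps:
l(x, c) = (-1 + x)**2
y(v) = 16 (y(v) = (-1 - 3)**2 = (-4)**2 = 16)
t(-19, 0)*y(l(2, 4)) = -9*16 = -144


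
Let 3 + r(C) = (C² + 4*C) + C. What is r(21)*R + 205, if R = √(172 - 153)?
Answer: 205 + 543*√19 ≈ 2571.9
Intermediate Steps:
R = √19 ≈ 4.3589
r(C) = -3 + C² + 5*C (r(C) = -3 + ((C² + 4*C) + C) = -3 + (C² + 5*C) = -3 + C² + 5*C)
r(21)*R + 205 = (-3 + 21² + 5*21)*√19 + 205 = (-3 + 441 + 105)*√19 + 205 = 543*√19 + 205 = 205 + 543*√19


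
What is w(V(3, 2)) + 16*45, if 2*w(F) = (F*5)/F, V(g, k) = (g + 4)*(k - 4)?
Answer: 1445/2 ≈ 722.50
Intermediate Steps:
V(g, k) = (-4 + k)*(4 + g) (V(g, k) = (4 + g)*(-4 + k) = (-4 + k)*(4 + g))
w(F) = 5/2 (w(F) = ((F*5)/F)/2 = ((5*F)/F)/2 = (1/2)*5 = 5/2)
w(V(3, 2)) + 16*45 = 5/2 + 16*45 = 5/2 + 720 = 1445/2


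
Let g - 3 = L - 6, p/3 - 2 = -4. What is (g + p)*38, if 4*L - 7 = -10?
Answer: -741/2 ≈ -370.50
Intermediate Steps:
p = -6 (p = 6 + 3*(-4) = 6 - 12 = -6)
L = -3/4 (L = 7/4 + (1/4)*(-10) = 7/4 - 5/2 = -3/4 ≈ -0.75000)
g = -15/4 (g = 3 + (-3/4 - 6) = 3 - 27/4 = -15/4 ≈ -3.7500)
(g + p)*38 = (-15/4 - 6)*38 = -39/4*38 = -741/2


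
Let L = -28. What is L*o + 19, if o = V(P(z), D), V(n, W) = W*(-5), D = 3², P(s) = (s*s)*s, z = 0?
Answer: 1279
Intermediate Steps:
P(s) = s³ (P(s) = s²*s = s³)
D = 9
V(n, W) = -5*W
o = -45 (o = -5*9 = -45)
L*o + 19 = -28*(-45) + 19 = 1260 + 19 = 1279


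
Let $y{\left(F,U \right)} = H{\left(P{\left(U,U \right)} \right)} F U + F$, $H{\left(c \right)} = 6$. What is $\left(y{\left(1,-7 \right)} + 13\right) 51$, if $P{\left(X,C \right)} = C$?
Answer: $-1428$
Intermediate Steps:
$y{\left(F,U \right)} = F + 6 F U$ ($y{\left(F,U \right)} = 6 F U + F = F + 6 F U$)
$\left(y{\left(1,-7 \right)} + 13\right) 51 = \left(1 \left(1 + 6 \left(-7\right)\right) + 13\right) 51 = \left(1 \left(1 - 42\right) + 13\right) 51 = \left(1 \left(-41\right) + 13\right) 51 = \left(-41 + 13\right) 51 = \left(-28\right) 51 = -1428$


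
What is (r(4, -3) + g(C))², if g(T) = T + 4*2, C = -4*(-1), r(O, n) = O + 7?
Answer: 529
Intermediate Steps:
r(O, n) = 7 + O
C = 4
g(T) = 8 + T (g(T) = T + 8 = 8 + T)
(r(4, -3) + g(C))² = ((7 + 4) + (8 + 4))² = (11 + 12)² = 23² = 529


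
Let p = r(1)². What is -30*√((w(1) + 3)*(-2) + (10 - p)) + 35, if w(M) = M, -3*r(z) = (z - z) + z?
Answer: 35 - 10*√17 ≈ -6.2311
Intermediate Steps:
r(z) = -z/3 (r(z) = -((z - z) + z)/3 = -(0 + z)/3 = -z/3)
p = ⅑ (p = (-⅓*1)² = (-⅓)² = ⅑ ≈ 0.11111)
-30*√((w(1) + 3)*(-2) + (10 - p)) + 35 = -30*√((1 + 3)*(-2) + (10 - 1*⅑)) + 35 = -30*√(4*(-2) + (10 - ⅑)) + 35 = -30*√(-8 + 89/9) + 35 = -10*√17 + 35 = 35 - 10*√17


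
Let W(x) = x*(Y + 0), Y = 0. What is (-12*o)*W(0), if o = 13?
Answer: 0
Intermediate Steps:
W(x) = 0 (W(x) = x*(0 + 0) = x*0 = 0)
(-12*o)*W(0) = -12*13*0 = -156*0 = 0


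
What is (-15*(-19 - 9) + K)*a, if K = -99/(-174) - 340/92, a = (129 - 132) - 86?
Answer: -49493701/1334 ≈ -37102.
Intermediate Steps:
a = -89 (a = -3 - 86 = -89)
K = -4171/1334 (K = -99*(-1/174) - 340*1/92 = 33/58 - 85/23 = -4171/1334 ≈ -3.1267)
(-15*(-19 - 9) + K)*a = (-15*(-19 - 9) - 4171/1334)*(-89) = (-15*(-28) - 4171/1334)*(-89) = (420 - 4171/1334)*(-89) = (556109/1334)*(-89) = -49493701/1334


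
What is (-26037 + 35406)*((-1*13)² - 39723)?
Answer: -370581426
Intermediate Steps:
(-26037 + 35406)*((-1*13)² - 39723) = 9369*((-13)² - 39723) = 9369*(169 - 39723) = 9369*(-39554) = -370581426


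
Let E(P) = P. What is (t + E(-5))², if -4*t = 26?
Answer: 529/4 ≈ 132.25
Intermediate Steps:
t = -13/2 (t = -¼*26 = -13/2 ≈ -6.5000)
(t + E(-5))² = (-13/2 - 5)² = (-23/2)² = 529/4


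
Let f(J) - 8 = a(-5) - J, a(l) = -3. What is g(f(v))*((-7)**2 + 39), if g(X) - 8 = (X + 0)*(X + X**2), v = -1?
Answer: 22880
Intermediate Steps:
f(J) = 5 - J (f(J) = 8 + (-3 - J) = 5 - J)
g(X) = 8 + X*(X + X**2) (g(X) = 8 + (X + 0)*(X + X**2) = 8 + X*(X + X**2))
g(f(v))*((-7)**2 + 39) = (8 + (5 - 1*(-1))**2 + (5 - 1*(-1))**3)*((-7)**2 + 39) = (8 + (5 + 1)**2 + (5 + 1)**3)*(49 + 39) = (8 + 6**2 + 6**3)*88 = (8 + 36 + 216)*88 = 260*88 = 22880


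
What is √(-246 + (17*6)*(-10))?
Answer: I*√1266 ≈ 35.581*I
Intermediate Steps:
√(-246 + (17*6)*(-10)) = √(-246 + 102*(-10)) = √(-246 - 1020) = √(-1266) = I*√1266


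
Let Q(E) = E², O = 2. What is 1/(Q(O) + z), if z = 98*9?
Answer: 1/886 ≈ 0.0011287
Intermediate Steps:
z = 882
1/(Q(O) + z) = 1/(2² + 882) = 1/(4 + 882) = 1/886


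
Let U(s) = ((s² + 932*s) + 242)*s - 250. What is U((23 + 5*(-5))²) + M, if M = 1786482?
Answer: 1802176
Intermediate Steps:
U(s) = -250 + s*(242 + s² + 932*s) (U(s) = (242 + s² + 932*s)*s - 250 = s*(242 + s² + 932*s) - 250 = -250 + s*(242 + s² + 932*s))
U((23 + 5*(-5))²) + M = (-250 + ((23 + 5*(-5))²)³ + 242*(23 + 5*(-5))² + 932*((23 + 5*(-5))²)²) + 1786482 = (-250 + ((23 - 25)²)³ + 242*(23 - 25)² + 932*((23 - 25)²)²) + 1786482 = (-250 + ((-2)²)³ + 242*(-2)² + 932*((-2)²)²) + 1786482 = (-250 + 4³ + 242*4 + 932*4²) + 1786482 = (-250 + 64 + 968 + 932*16) + 1786482 = (-250 + 64 + 968 + 14912) + 1786482 = 15694 + 1786482 = 1802176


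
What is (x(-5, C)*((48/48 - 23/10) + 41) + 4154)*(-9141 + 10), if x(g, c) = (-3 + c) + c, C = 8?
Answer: -426426831/10 ≈ -4.2643e+7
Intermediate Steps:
x(g, c) = -3 + 2*c
(x(-5, C)*((48/48 - 23/10) + 41) + 4154)*(-9141 + 10) = ((-3 + 2*8)*((48/48 - 23/10) + 41) + 4154)*(-9141 + 10) = ((-3 + 16)*((48*(1/48) - 23*⅒) + 41) + 4154)*(-9131) = (13*((1 - 23/10) + 41) + 4154)*(-9131) = (13*(-13/10 + 41) + 4154)*(-9131) = (13*(397/10) + 4154)*(-9131) = (5161/10 + 4154)*(-9131) = (46701/10)*(-9131) = -426426831/10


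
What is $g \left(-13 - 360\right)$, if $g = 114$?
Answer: $-42522$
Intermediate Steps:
$g \left(-13 - 360\right) = 114 \left(-13 - 360\right) = 114 \left(-373\right) = -42522$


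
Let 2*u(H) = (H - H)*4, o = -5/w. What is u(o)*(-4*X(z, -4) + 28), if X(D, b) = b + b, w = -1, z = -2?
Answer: 0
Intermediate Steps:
X(D, b) = 2*b
o = 5 (o = -5/(-1) = -5*(-1) = 5)
u(H) = 0 (u(H) = ((H - H)*4)/2 = (0*4)/2 = (1/2)*0 = 0)
u(o)*(-4*X(z, -4) + 28) = 0*(-8*(-4) + 28) = 0*(-4*(-8) + 28) = 0*(32 + 28) = 0*60 = 0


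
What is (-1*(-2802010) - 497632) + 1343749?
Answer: 3648127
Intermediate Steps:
(-1*(-2802010) - 497632) + 1343749 = (2802010 - 497632) + 1343749 = 2304378 + 1343749 = 3648127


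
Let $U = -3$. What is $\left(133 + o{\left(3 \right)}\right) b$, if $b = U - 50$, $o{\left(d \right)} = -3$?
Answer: $-6890$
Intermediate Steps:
$b = -53$ ($b = -3 - 50 = -53$)
$\left(133 + o{\left(3 \right)}\right) b = \left(133 - 3\right) \left(-53\right) = 130 \left(-53\right) = -6890$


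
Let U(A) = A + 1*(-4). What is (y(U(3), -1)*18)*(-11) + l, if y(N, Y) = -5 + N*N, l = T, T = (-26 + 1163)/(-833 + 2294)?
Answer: 386083/487 ≈ 792.78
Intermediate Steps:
U(A) = -4 + A (U(A) = A - 4 = -4 + A)
T = 379/487 (T = 1137/1461 = 1137*(1/1461) = 379/487 ≈ 0.77823)
l = 379/487 ≈ 0.77823
y(N, Y) = -5 + N**2
(y(U(3), -1)*18)*(-11) + l = ((-5 + (-4 + 3)**2)*18)*(-11) + 379/487 = ((-5 + (-1)**2)*18)*(-11) + 379/487 = ((-5 + 1)*18)*(-11) + 379/487 = -4*18*(-11) + 379/487 = -72*(-11) + 379/487 = 792 + 379/487 = 386083/487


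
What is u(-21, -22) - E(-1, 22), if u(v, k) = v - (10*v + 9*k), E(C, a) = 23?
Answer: 364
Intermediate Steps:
u(v, k) = -9*k - 9*v (u(v, k) = v - (9*k + 10*v) = v + (-10*v - 9*k) = -9*k - 9*v)
u(-21, -22) - E(-1, 22) = (-9*(-22) - 9*(-21)) - 1*23 = (198 + 189) - 23 = 387 - 23 = 364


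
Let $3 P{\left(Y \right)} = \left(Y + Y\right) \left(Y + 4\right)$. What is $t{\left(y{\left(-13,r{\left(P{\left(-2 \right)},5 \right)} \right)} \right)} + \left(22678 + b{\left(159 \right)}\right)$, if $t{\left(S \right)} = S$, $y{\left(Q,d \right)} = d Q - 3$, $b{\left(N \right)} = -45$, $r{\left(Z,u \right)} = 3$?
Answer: $22591$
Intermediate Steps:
$P{\left(Y \right)} = \frac{2 Y \left(4 + Y\right)}{3}$ ($P{\left(Y \right)} = \frac{\left(Y + Y\right) \left(Y + 4\right)}{3} = \frac{2 Y \left(4 + Y\right)}{3}$)
$y{\left(Q,d \right)} = -3 + Q d$ ($y{\left(Q,d \right)} = Q d - 3 = -3 + Q d$)
$t{\left(y{\left(-13,r{\left(P{\left(-2 \right)},5 \right)} \right)} \right)} + \left(22678 + b{\left(159 \right)}\right) = \left(-3 - 39\right) + \left(22678 - 45\right) = \left(-3 - 39\right) + 22633 = -42 + 22633 = 22591$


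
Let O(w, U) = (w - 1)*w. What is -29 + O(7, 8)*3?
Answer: 97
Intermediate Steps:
O(w, U) = w*(-1 + w) (O(w, U) = (-1 + w)*w = w*(-1 + w))
-29 + O(7, 8)*3 = -29 + (7*(-1 + 7))*3 = -29 + (7*6)*3 = -29 + 42*3 = -29 + 126 = 97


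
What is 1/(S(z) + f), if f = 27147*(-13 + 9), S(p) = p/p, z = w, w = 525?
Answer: -1/108587 ≈ -9.2092e-6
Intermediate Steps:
z = 525
S(p) = 1
f = -108588 (f = 27147*(-4) = -108588)
1/(S(z) + f) = 1/(1 - 108588) = 1/(-108587) = -1/108587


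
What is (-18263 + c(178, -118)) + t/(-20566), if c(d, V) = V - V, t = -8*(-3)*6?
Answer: -187798501/10283 ≈ -18263.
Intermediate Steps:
t = 144 (t = 24*6 = 144)
c(d, V) = 0
(-18263 + c(178, -118)) + t/(-20566) = (-18263 + 0) + 144/(-20566) = -18263 + 144*(-1/20566) = -18263 - 72/10283 = -187798501/10283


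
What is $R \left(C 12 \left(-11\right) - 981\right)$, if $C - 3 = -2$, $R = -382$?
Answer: $425166$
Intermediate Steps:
$C = 1$ ($C = 3 - 2 = 1$)
$R \left(C 12 \left(-11\right) - 981\right) = - 382 \left(1 \cdot 12 \left(-11\right) - 981\right) = - 382 \left(12 \left(-11\right) - 981\right) = - 382 \left(-132 - 981\right) = \left(-382\right) \left(-1113\right) = 425166$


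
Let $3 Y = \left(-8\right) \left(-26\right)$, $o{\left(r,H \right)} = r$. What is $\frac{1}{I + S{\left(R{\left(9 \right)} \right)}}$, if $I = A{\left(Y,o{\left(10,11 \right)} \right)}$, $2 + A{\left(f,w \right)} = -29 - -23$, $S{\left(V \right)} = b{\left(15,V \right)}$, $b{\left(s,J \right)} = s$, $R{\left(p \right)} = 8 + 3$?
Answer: $\frac{1}{7} \approx 0.14286$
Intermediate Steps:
$R{\left(p \right)} = 11$
$S{\left(V \right)} = 15$
$Y = \frac{208}{3}$ ($Y = \frac{\left(-8\right) \left(-26\right)}{3} = \frac{1}{3} \cdot 208 = \frac{208}{3} \approx 69.333$)
$A{\left(f,w \right)} = -8$ ($A{\left(f,w \right)} = -2 - 6 = -8$)
$I = -8$
$\frac{1}{I + S{\left(R{\left(9 \right)} \right)}} = \frac{1}{-8 + 15} = \frac{1}{7}$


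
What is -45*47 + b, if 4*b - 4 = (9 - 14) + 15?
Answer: -4223/2 ≈ -2111.5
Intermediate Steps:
b = 7/2 (b = 1 + ((9 - 14) + 15)/4 = 1 + (-5 + 15)/4 = 1 + (¼)*10 = 1 + 5/2 = 7/2 ≈ 3.5000)
-45*47 + b = -45*47 + 7/2 = -2115 + 7/2 = -4223/2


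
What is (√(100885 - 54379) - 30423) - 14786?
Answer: -45209 + √46506 ≈ -44993.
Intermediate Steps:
(√(100885 - 54379) - 30423) - 14786 = (√46506 - 30423) - 14786 = (-30423 + √46506) - 14786 = -45209 + √46506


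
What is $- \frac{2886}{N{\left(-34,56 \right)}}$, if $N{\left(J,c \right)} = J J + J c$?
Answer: $\frac{1443}{374} \approx 3.8583$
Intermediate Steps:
$N{\left(J,c \right)} = J^{2} + J c$
$- \frac{2886}{N{\left(-34,56 \right)}} = - \frac{2886}{\left(-34\right) \left(-34 + 56\right)} = - \frac{2886}{\left(-34\right) 22} = - \frac{2886}{-748} = \left(-2886\right) \left(- \frac{1}{748}\right) = \frac{1443}{374}$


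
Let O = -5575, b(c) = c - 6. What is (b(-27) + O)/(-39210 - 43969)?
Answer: 5608/83179 ≈ 0.067421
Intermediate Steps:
b(c) = -6 + c
(b(-27) + O)/(-39210 - 43969) = ((-6 - 27) - 5575)/(-39210 - 43969) = (-33 - 5575)/(-83179) = -5608*(-1/83179) = 5608/83179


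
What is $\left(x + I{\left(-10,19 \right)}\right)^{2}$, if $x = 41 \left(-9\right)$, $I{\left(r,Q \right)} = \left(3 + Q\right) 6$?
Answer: $56169$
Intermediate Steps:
$I{\left(r,Q \right)} = 18 + 6 Q$
$x = -369$
$\left(x + I{\left(-10,19 \right)}\right)^{2} = \left(-369 + \left(18 + 6 \cdot 19\right)\right)^{2} = \left(-369 + \left(18 + 114\right)\right)^{2} = \left(-369 + 132\right)^{2} = \left(-237\right)^{2} = 56169$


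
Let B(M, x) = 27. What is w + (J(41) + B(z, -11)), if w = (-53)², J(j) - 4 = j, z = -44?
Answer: 2881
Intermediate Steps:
J(j) = 4 + j
w = 2809
w + (J(41) + B(z, -11)) = 2809 + ((4 + 41) + 27) = 2809 + (45 + 27) = 2809 + 72 = 2881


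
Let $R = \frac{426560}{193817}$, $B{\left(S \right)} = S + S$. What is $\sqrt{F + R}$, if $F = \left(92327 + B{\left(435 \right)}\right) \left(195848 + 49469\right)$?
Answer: $\frac{\sqrt{858842073670717932081}}{193817} \approx 1.512 \cdot 10^{5}$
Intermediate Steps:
$B{\left(S \right)} = 2 S$
$R = \frac{426560}{193817}$ ($R = 426560 \cdot \frac{1}{193817} = \frac{426560}{193817} \approx 2.2008$)
$F = 22862808449$ ($F = \left(92327 + 2 \cdot 435\right) \left(195848 + 49469\right) = \left(92327 + 870\right) 245317 = 93197 \cdot 245317 = 22862808449$)
$\sqrt{F + R} = \sqrt{22862808449 + \frac{426560}{193817}} = \sqrt{\frac{4431200945586393}{193817}} = \frac{\sqrt{858842073670717932081}}{193817}$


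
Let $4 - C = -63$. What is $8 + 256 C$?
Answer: $17160$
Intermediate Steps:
$C = 67$ ($C = 4 - -63 = 4 + 63 = 67$)
$8 + 256 C = 8 + 256 \cdot 67 = 8 + 17152 = 17160$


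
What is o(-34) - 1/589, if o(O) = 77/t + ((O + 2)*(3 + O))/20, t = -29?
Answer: 4009178/85405 ≈ 46.943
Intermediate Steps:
o(O) = -77/29 + (2 + O)*(3 + O)/20 (o(O) = 77/(-29) + ((O + 2)*(3 + O))/20 = 77*(-1/29) + ((2 + O)*(3 + O))*(1/20) = -77/29 + (2 + O)*(3 + O)/20)
o(-34) - 1/589 = (-683/290 + (¼)*(-34) + (1/20)*(-34)²) - 1/589 = (-683/290 - 17/2 + (1/20)*1156) - 1*1/589 = (-683/290 - 17/2 + 289/5) - 1/589 = 6807/145 - 1/589 = 4009178/85405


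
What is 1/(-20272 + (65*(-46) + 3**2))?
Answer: -1/23253 ≈ -4.3005e-5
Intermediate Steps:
1/(-20272 + (65*(-46) + 3**2)) = 1/(-20272 + (-2990 + 9)) = 1/(-20272 - 2981) = 1/(-23253) = -1/23253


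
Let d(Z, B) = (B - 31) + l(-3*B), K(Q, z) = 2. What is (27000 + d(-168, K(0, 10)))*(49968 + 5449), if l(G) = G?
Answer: 1494319405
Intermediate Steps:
d(Z, B) = -31 - 2*B (d(Z, B) = (B - 31) - 3*B = (-31 + B) - 3*B = -31 - 2*B)
(27000 + d(-168, K(0, 10)))*(49968 + 5449) = (27000 + (-31 - 2*2))*(49968 + 5449) = (27000 + (-31 - 4))*55417 = (27000 - 35)*55417 = 26965*55417 = 1494319405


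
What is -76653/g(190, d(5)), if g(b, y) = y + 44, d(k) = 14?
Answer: -76653/58 ≈ -1321.6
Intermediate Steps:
g(b, y) = 44 + y
-76653/g(190, d(5)) = -76653/(44 + 14) = -76653/58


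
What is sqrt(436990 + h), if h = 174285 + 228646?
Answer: sqrt(839921) ≈ 916.47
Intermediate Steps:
h = 402931
sqrt(436990 + h) = sqrt(436990 + 402931) = sqrt(839921)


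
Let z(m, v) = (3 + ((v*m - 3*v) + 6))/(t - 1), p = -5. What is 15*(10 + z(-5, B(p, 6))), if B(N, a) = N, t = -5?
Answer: 55/2 ≈ 27.500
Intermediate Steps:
z(m, v) = -3/2 + v/2 - m*v/6 (z(m, v) = (3 + ((v*m - 3*v) + 6))/(-5 - 1) = (3 + ((m*v - 3*v) + 6))/(-6) = (3 + ((-3*v + m*v) + 6))*(-⅙) = (3 + (6 - 3*v + m*v))*(-⅙) = (9 - 3*v + m*v)*(-⅙) = -3/2 + v/2 - m*v/6)
15*(10 + z(-5, B(p, 6))) = 15*(10 + (-3/2 + (½)*(-5) - ⅙*(-5)*(-5))) = 15*(10 + (-3/2 - 5/2 - 25/6)) = 15*(10 - 49/6) = 15*(11/6) = 55/2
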